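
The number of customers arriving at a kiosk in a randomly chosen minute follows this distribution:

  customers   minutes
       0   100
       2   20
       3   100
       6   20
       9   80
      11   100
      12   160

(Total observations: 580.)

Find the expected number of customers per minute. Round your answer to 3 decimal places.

7.241

Total = 580, so P(customers=0) = 100/580, etc.
E[X] = (5/29)·0 + (1/29)·2 + (5/29)·3 + (1/29)·6 + (4/29)·9 + (5/29)·11 + (8/29)·12
     = 210/29 ≈ 7.241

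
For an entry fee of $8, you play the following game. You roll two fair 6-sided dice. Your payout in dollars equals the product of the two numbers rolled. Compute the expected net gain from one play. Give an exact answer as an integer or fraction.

17/4 dollars

Distribution of the product of the two numbers rolled: 1 w.p. 1/36, 2 w.p. 1/18, 3 w.p. 1/18, 4 w.p. 1/12, 5 w.p. 1/18, 6 w.p. 1/9, …
E[payout] = (1/36)·1 + (1/18)·2 + (1/18)·3 + (1/12)·4 + (1/18)·5 + (1/9)·6 + (1/18)·8 + (1/36)·9 + (1/18)·10 + (1/9)·12 + (1/18)·15 + (1/36)·16 + (1/18)·18 + (1/18)·20 + (1/18)·24 + (1/36)·25 + (1/18)·30 + (1/36)·36 = 49/4
Expected profit = 49/4 − 8 = 17/4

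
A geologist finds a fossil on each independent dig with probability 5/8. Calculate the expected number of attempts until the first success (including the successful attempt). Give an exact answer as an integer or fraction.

For a geometric distribution, E[trials] = 1/p = 1/(5/8) = 8/5.

8/5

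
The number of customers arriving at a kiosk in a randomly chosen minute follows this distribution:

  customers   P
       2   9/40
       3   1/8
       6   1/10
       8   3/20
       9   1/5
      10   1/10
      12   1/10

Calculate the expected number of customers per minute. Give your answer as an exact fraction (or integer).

53/8

E[X] = (9/40)·2 + (1/8)·3 + (1/10)·6 + (3/20)·8 + (1/5)·9 + (1/10)·10 + (1/10)·12
     = 53/8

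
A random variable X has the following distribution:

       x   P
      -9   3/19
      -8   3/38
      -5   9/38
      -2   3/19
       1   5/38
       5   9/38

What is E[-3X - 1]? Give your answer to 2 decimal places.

E[-3x-1] = (3/19)·26 + (3/38)·23 + (9/38)·14 + (3/19)·5 + (5/38)·(-4) + (9/38)·(-16)
     = 217/38 ≈ 5.71

5.71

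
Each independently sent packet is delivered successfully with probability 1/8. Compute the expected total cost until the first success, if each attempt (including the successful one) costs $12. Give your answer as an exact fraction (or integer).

$96

E[#attempts] = 1/p = 8; E[cost] = 12·8 = 96.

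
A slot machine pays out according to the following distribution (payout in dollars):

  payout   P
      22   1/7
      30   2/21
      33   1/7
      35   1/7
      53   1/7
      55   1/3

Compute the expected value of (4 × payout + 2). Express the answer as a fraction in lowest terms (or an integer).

3538/21

E[4x+2] = (1/7)·90 + (2/21)·122 + (1/7)·134 + (1/7)·142 + (1/7)·214 + (1/3)·222
     = 3538/21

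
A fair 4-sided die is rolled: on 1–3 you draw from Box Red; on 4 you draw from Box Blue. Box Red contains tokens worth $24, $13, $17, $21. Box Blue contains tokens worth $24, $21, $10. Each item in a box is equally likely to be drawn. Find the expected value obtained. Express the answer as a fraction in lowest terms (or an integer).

895/48 dollars

E[X | Box Red] = (24 + 13 + 17 + 21)/4 = 75/4
E[X | Box Blue] = (24 + 21 + 10)/3 = 55/3
E[X] = (3/4)·75/4 + (1/4)·55/3 = 895/48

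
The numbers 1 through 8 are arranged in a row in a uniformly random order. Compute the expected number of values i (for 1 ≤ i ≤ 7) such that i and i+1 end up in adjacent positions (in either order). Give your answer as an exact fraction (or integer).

For each i ∈ {1,…,7}, let Xᵢ = 1 if i and i+1 are adjacent. P(Xᵢ=1) = 2·(8−1)!/8! = 2/8.
By linearity, E[ΣXᵢ] = (7)·(2/8) = 7/4.

7/4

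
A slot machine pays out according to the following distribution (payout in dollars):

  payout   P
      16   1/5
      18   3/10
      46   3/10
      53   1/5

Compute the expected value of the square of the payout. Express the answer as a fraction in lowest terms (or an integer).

E[X²] = (1/5)·256 + (3/10)·324 + (3/10)·2116 + (1/5)·2809
     = 1345

1345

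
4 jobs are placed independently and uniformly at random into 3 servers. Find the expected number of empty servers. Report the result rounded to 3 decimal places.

0.593

Let Xⱼ=1 if server j is empty. P(Xⱼ=1) = ((3-1)/3)^4 = 16/81.
By linearity, E[#empty] = 3·16/81 = 16/27.
≈ 0.593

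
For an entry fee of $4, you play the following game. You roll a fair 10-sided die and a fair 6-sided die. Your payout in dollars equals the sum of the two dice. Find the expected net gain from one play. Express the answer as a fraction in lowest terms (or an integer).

Distribution of the sum of the two dice: 2 w.p. 1/60, 3 w.p. 1/30, 4 w.p. 1/20, 5 w.p. 1/15, 6 w.p. 1/12, 7 w.p. 1/10, …
E[payout] = (1/60)·2 + (1/30)·3 + (1/20)·4 + (1/15)·5 + (1/12)·6 + (1/10)·7 + (1/10)·8 + (1/10)·9 + (1/10)·10 + (1/10)·11 + (1/12)·12 + (1/15)·13 + (1/20)·14 + (1/30)·15 + (1/60)·16 = 9
Expected profit = 9 − 4 = 5

$5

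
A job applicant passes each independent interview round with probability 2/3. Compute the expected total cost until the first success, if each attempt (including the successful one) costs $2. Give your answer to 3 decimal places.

$3.000

E[#attempts] = 1/p = 3/2; E[cost] = 2·3/2 = 3.
≈ 3.000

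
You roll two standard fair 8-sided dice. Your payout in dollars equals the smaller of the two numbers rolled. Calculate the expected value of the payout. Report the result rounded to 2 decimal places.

$3.19

Distribution of the smaller of the two numbers rolled: 1 w.p. 15/64, 2 w.p. 13/64, 3 w.p. 11/64, 4 w.p. 9/64, 5 w.p. 7/64, 6 w.p. 5/64, …
E[payout] = (15/64)·1 + (13/64)·2 + (11/64)·3 + (9/64)·4 + (7/64)·5 + (5/64)·6 + (3/64)·7 + (1/64)·8 = 51/16
≈ $3.19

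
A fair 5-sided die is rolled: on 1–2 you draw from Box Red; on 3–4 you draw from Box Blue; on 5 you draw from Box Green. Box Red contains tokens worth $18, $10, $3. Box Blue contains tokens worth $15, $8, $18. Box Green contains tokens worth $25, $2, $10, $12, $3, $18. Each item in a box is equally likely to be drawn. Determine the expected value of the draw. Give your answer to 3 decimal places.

$11.933

E[X | Box Red] = (18 + 10 + 3)/3 = 31/3
E[X | Box Blue] = (15 + 8 + 18)/3 = 41/3
E[X | Box Green] = (25 + 2 + 10 + 12 + 3 + 18)/6 = 35/3
E[X] = (2/5)·31/3 + (2/5)·41/3 + (1/5)·35/3 = 179/15 ≈ 11.933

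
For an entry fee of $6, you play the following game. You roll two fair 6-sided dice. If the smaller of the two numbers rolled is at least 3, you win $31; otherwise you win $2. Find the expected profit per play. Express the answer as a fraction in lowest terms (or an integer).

80/9 dollars

E[payout] = (5/9)·2 + (4/9)·31 = 134/9
Expected profit = 134/9 − 6 = 80/9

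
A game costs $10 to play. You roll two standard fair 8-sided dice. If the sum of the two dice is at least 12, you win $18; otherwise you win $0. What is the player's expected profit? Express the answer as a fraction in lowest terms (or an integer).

E[payout] = (49/64)·0 + (15/64)·18 = 135/32
Expected profit = 135/32 − 10 = -185/32

-185/32 dollars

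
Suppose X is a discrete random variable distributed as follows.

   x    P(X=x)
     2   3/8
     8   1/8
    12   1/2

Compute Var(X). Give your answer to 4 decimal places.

21.4375

E[X] = (3/8)·2 + (1/8)·8 + (1/2)·12 = 31/4
E[X²] = (3/8)·4 + (1/8)·64 + (1/2)·144 = 163/2
Var(X) = 163/2 − (31/4)² = 343/16 ≈ 21.4375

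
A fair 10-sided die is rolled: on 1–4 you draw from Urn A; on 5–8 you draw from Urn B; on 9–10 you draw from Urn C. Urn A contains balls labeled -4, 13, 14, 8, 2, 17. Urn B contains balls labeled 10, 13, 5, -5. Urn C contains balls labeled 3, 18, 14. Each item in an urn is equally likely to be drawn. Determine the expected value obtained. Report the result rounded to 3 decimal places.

7.967

E[X | Urn A] = (-4 + 13 + 14 + 8 + 2 + 17)/6 = 25/3
E[X | Urn B] = (10 + 13 + 5 − 5)/4 = 23/4
E[X | Urn C] = (3 + 18 + 14)/3 = 35/3
E[X] = (2/5)·25/3 + (2/5)·23/4 + (1/5)·35/3 = 239/30 ≈ 7.967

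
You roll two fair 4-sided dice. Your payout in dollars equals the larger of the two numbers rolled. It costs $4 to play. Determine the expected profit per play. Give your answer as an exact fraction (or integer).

Distribution of the larger of the two numbers rolled: 1 w.p. 1/16, 2 w.p. 3/16, 3 w.p. 5/16, 4 w.p. 7/16
E[payout] = (1/16)·1 + (3/16)·2 + (5/16)·3 + (7/16)·4 = 25/8
Expected profit = 25/8 − 4 = -7/8

-7/8 dollars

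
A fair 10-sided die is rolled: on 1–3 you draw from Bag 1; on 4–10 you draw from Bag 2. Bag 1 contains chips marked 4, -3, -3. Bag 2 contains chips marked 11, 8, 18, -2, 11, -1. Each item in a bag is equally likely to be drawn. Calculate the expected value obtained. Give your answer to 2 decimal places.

5.05

E[X | Bag 1] = (4 − 3 − 3)/3 = -2/3
E[X | Bag 2] = (11 + 8 + 18 − 2 + 11 − 1)/6 = 15/2
E[X] = (3/10)·(-2/3) + (7/10)·15/2 = 101/20 ≈ 5.05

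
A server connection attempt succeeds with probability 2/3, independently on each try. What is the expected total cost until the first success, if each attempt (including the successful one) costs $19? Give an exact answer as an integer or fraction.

E[#attempts] = 1/p = 3/2; E[cost] = 19·3/2 = 57/2.

57/2 dollars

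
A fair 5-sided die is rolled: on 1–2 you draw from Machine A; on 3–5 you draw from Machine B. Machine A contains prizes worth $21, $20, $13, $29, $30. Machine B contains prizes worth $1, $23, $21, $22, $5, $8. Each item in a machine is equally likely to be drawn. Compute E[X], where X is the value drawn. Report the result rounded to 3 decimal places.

$17.040

E[X | Machine A] = (21 + 20 + 13 + 29 + 30)/5 = 113/5
E[X | Machine B] = (1 + 23 + 21 + 22 + 5 + 8)/6 = 40/3
E[X] = (2/5)·113/5 + (3/5)·40/3 = 426/25 ≈ 17.040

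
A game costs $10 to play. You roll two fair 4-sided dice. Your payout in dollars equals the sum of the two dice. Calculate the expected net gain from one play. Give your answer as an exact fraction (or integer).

Distribution of the sum of the two dice: 2 w.p. 1/16, 3 w.p. 1/8, 4 w.p. 3/16, 5 w.p. 1/4, 6 w.p. 3/16, 7 w.p. 1/8, …
E[payout] = (1/16)·2 + (1/8)·3 + (3/16)·4 + (1/4)·5 + (3/16)·6 + (1/8)·7 + (1/16)·8 = 5
Expected profit = 5 − 10 = -5

-$5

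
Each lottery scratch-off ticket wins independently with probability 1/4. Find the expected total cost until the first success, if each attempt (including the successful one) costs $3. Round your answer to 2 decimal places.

E[#attempts] = 1/p = 4; E[cost] = 3·4 = 12.
≈ 12.00

$12.00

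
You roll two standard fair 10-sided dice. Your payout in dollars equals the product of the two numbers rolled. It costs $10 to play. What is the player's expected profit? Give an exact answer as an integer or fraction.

81/4 dollars

Distribution of the product of the two numbers rolled: 1 w.p. 1/100, 2 w.p. 1/50, 3 w.p. 1/50, 4 w.p. 3/100, 5 w.p. 1/50, 6 w.p. 1/25, …
E[payout] = (1/100)·1 + (1/50)·2 + (1/50)·3 + (3/100)·4 + (1/50)·5 + (1/25)·6 + (1/50)·7 + (1/25)·8 + (3/100)·9 + (1/25)·10 + (1/25)·12 + (1/50)·14 + (1/50)·15 + (3/100)·16 + (1/25)·18 + (1/25)·20 + (1/50)·21 + (1/25)·24 + (1/100)·25 + (1/50)·27 + (1/50)·28 + (1/25)·30 + (1/50)·32 + (1/50)·35 + (3/100)·36 + (1/25)·40 + (1/50)·42 + (1/50)·45 + (1/50)·48 + (1/100)·49 + (1/50)·50 + (1/50)·54 + (1/50)·56 + (1/50)·60 + (1/50)·63 + (1/100)·64 + (1/50)·70 + (1/50)·72 + (1/50)·80 + (1/100)·81 + (1/50)·90 + (1/100)·100 = 121/4
Expected profit = 121/4 − 10 = 81/4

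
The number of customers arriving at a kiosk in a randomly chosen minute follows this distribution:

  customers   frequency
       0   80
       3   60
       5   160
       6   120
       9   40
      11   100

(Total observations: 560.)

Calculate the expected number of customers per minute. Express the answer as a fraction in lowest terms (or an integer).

Total = 560, so P(customers=0) = 80/560, etc.
E[X] = (1/7)·0 + (3/28)·3 + (2/7)·5 + (3/14)·6 + (1/14)·9 + (5/28)·11
     = 79/14

79/14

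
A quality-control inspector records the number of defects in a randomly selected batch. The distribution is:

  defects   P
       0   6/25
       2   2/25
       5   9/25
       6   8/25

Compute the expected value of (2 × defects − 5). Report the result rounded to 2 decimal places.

E[2x-5] = (6/25)·(-5) + (2/25)·(-1) + (9/25)·5 + (8/25)·7
     = 69/25 ≈ 2.76

2.76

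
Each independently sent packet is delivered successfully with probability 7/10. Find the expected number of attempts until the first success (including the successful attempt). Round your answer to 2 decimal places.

For a geometric distribution, E[trials] = 1/p = 1/(7/10) = 10/7.
≈ 1.43

1.43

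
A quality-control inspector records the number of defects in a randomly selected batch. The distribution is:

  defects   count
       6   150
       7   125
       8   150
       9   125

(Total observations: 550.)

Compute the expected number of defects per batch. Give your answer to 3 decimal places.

7.455

Total = 550, so P(defects=6) = 150/550, etc.
E[X] = (3/11)·6 + (5/22)·7 + (3/11)·8 + (5/22)·9
     = 82/11 ≈ 7.455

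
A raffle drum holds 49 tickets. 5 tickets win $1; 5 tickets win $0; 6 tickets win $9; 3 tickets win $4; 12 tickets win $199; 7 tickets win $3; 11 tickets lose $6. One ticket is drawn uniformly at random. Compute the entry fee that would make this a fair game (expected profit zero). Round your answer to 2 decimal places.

E[payout] = (5/49)·1 + (5/49)·0 + (6/49)·9 + (3/49)·4 + (12/49)·199 + (7/49)·3 + (11/49)·(-6) = 2414/49
Fair fee = E[payout] = 2414/49 ≈ $49.27

$49.27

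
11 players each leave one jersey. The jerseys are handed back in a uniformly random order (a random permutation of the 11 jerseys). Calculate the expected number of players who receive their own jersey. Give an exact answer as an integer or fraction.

Let Xᵢ = 1 if person i gets their own jersey. For each i, P(Xᵢ=1) = 1/11.
By linearity of expectation, E[X₁+…+X_11] = 11·(1/11) = 1.

1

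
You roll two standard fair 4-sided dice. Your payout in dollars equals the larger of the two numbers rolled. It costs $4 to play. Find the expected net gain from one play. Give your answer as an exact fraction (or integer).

-7/8 dollars

Distribution of the larger of the two numbers rolled: 1 w.p. 1/16, 2 w.p. 3/16, 3 w.p. 5/16, 4 w.p. 7/16
E[payout] = (1/16)·1 + (3/16)·2 + (5/16)·3 + (7/16)·4 = 25/8
Expected profit = 25/8 − 4 = -7/8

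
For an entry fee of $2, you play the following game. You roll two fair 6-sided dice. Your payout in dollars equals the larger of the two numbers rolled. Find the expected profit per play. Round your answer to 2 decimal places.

Distribution of the larger of the two numbers rolled: 1 w.p. 1/36, 2 w.p. 1/12, 3 w.p. 5/36, 4 w.p. 7/36, 5 w.p. 1/4, 6 w.p. 11/36
E[payout] = (1/36)·1 + (1/12)·2 + (5/36)·3 + (7/36)·4 + (1/4)·5 + (11/36)·6 = 161/36
Expected profit = 161/36 − 2 = 89/36 ≈ $2.47

$2.47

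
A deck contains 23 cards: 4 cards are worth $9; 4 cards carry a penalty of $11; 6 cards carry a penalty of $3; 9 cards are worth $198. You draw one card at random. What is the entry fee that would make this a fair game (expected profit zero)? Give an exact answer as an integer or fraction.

E[payout] = (4/23)·9 + (4/23)·(-11) + (6/23)·(-3) + (9/23)·198 = 1756/23
Fair fee = E[payout] = 1756/23

1756/23 dollars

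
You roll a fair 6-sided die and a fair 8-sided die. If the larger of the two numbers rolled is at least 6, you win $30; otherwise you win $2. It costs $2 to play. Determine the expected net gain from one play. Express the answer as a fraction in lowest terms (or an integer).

161/12 dollars

E[payout] = (25/48)·2 + (23/48)·30 = 185/12
Expected profit = 185/12 − 2 = 161/12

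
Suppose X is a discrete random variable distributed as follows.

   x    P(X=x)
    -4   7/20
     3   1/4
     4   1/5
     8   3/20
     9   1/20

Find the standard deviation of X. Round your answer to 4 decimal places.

4.6325

E[X] = 9/5, E[X²] = 247/10
Var(X) = E[X²] − (E[X])² = 247/10 − 81/25 = 1073/50
SD(X) = √(1073/50) ≈ 4.6325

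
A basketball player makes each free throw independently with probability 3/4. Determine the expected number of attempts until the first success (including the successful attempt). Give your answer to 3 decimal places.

For a geometric distribution, E[trials] = 1/p = 1/(3/4) = 4/3.
≈ 1.333

1.333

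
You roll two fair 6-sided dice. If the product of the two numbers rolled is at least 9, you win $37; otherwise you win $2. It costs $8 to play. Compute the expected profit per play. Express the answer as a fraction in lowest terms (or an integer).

E[payout] = (4/9)·2 + (5/9)·37 = 193/9
Expected profit = 193/9 − 8 = 121/9

121/9 dollars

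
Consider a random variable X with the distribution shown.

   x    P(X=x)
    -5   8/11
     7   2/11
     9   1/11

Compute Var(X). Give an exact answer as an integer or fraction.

E[X] = (8/11)·(-5) + (2/11)·7 + (1/11)·9 = -17/11
E[X²] = (8/11)·25 + (2/11)·49 + (1/11)·81 = 379/11
Var(X) = 379/11 − (-17/11)² = 3880/121

3880/121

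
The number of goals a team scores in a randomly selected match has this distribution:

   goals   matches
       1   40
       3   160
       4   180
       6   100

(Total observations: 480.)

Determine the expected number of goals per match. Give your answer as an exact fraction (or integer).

Total = 480, so P(goals=1) = 40/480, etc.
E[X] = (1/12)·1 + (1/3)·3 + (3/8)·4 + (5/24)·6
     = 23/6

23/6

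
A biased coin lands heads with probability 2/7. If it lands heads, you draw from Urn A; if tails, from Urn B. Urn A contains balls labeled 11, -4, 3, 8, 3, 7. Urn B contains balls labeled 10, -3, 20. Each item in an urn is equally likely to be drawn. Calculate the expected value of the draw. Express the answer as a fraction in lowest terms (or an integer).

163/21

E[X | Urn A] = (11 − 4 + 3 + 8 + 3 + 7)/6 = 14/3
E[X | Urn B] = (10 − 3 + 20)/3 = 9
E[X] = (2/7)·14/3 + (5/7)·9 = 163/21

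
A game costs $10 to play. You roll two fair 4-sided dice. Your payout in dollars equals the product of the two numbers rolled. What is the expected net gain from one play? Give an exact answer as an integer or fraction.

Distribution of the product of the two numbers rolled: 1 w.p. 1/16, 2 w.p. 1/8, 3 w.p. 1/8, 4 w.p. 3/16, 6 w.p. 1/8, 8 w.p. 1/8, …
E[payout] = (1/16)·1 + (1/8)·2 + (1/8)·3 + (3/16)·4 + (1/8)·6 + (1/8)·8 + (1/16)·9 + (1/8)·12 + (1/16)·16 = 25/4
Expected profit = 25/4 − 10 = -15/4

-15/4 dollars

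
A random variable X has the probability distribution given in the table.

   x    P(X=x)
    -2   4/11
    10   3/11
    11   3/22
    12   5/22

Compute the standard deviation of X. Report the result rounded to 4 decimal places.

E[X] = 137/22, E[X²] = 1715/22
Var(X) = E[X²] − (E[X])² = 1715/22 − 18769/484 = 18961/484
SD(X) = √(18961/484) ≈ 6.2590

6.2590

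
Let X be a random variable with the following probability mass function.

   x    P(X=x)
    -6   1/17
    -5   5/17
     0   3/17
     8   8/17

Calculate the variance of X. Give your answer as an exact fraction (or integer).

E[X] = (1/17)·(-6) + (5/17)·(-5) + (3/17)·0 + (8/17)·8 = 33/17
E[X²] = (1/17)·36 + (5/17)·25 + (3/17)·0 + (8/17)·64 = 673/17
Var(X) = 673/17 − (33/17)² = 10352/289

10352/289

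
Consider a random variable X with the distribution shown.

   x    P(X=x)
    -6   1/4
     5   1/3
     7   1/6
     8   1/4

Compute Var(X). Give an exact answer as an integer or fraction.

547/18

E[X] = (1/4)·(-6) + (1/3)·5 + (1/6)·7 + (1/4)·8 = 10/3
E[X²] = (1/4)·36 + (1/3)·25 + (1/6)·49 + (1/4)·64 = 83/2
Var(X) = 83/2 − (10/3)² = 547/18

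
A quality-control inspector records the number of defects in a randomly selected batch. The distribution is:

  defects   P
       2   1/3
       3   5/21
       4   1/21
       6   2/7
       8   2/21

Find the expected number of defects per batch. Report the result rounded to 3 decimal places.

E[X] = (1/3)·2 + (5/21)·3 + (1/21)·4 + (2/7)·6 + (2/21)·8
     = 85/21 ≈ 4.048

4.048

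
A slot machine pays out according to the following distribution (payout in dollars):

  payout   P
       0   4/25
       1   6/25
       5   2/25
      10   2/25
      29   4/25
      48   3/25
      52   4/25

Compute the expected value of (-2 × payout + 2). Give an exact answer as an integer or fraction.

-958/25

E[-2x+2] = (4/25)·2 + (6/25)·0 + (2/25)·(-8) + (2/25)·(-18) + (4/25)·(-56) + (3/25)·(-94) + (4/25)·(-102)
     = -958/25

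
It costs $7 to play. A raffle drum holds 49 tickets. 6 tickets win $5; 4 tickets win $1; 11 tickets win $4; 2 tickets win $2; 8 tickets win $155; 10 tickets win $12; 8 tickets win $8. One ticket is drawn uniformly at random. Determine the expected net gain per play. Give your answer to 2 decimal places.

E[payout] = (6/49)·5 + (4/49)·1 + (11/49)·4 + (2/49)·2 + (8/49)·155 + (10/49)·12 + (8/49)·8 = 1506/49
Expected profit = 1506/49 − 7 = 1163/49 ≈ $23.73

$23.73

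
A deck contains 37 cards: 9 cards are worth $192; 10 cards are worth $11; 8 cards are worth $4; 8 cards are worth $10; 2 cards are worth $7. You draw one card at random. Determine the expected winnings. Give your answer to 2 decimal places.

E[payout] = (9/37)·192 + (10/37)·11 + (8/37)·4 + (8/37)·10 + (2/37)·7 = 1964/37
≈ $53.08

$53.08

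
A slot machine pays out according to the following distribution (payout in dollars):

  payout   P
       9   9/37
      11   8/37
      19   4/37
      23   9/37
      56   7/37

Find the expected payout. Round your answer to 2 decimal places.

$22.81

E[X] = (9/37)·9 + (8/37)·11 + (4/37)·19 + (9/37)·23 + (7/37)·56
     = 844/37 ≈ 22.81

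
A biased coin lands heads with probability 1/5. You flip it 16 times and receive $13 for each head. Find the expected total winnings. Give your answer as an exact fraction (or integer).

208/5 dollars

E[#heads] = 16·1/5 = 16/5 (linearity over flips).
E[winnings] = 13·16/5 = 208/5.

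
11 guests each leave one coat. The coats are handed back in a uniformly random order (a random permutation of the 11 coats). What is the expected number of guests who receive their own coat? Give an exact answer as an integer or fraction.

1

Let Xᵢ = 1 if person i gets their own coat. For each i, P(Xᵢ=1) = 1/11.
By linearity of expectation, E[X₁+…+X_11] = 11·(1/11) = 1.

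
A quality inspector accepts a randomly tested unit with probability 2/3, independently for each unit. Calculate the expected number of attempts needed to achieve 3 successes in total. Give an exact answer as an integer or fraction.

9/2

By linearity (sum of 3 independent geometric waits), E[trials] = 3/p = 3/(2/3) = 9/2.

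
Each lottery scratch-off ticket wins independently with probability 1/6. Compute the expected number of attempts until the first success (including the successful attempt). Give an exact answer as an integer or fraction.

For a geometric distribution, E[trials] = 1/p = 1/(1/6) = 6.

6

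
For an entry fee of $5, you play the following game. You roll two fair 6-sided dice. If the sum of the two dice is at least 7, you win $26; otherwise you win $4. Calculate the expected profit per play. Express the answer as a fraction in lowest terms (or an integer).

71/6 dollars

E[payout] = (5/12)·4 + (7/12)·26 = 101/6
Expected profit = 101/6 − 5 = 71/6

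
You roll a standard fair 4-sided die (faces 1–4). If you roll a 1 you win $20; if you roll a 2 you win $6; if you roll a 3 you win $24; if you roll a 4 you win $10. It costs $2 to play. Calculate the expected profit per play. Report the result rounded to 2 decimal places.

$13.00

E[payout] = (1/4)·6 + (1/4)·10 + (1/4)·20 + (1/4)·24 = 15
Expected profit = 15 − 2 = 13 ≈ $13.00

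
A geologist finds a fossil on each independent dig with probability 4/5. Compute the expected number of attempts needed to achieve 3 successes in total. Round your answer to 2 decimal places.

3.75

By linearity (sum of 3 independent geometric waits), E[trials] = 3/p = 3/(4/5) = 15/4.
≈ 3.75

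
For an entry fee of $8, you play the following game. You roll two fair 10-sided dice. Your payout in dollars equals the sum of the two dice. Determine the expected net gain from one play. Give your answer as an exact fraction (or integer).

Distribution of the sum of the two dice: 2 w.p. 1/100, 3 w.p. 1/50, 4 w.p. 3/100, 5 w.p. 1/25, 6 w.p. 1/20, 7 w.p. 3/50, …
E[payout] = (1/100)·2 + (1/50)·3 + (3/100)·4 + (1/25)·5 + (1/20)·6 + (3/50)·7 + (7/100)·8 + (2/25)·9 + (9/100)·10 + (1/10)·11 + (9/100)·12 + (2/25)·13 + (7/100)·14 + (3/50)·15 + (1/20)·16 + (1/25)·17 + (3/100)·18 + (1/50)·19 + (1/100)·20 = 11
Expected profit = 11 − 8 = 3

$3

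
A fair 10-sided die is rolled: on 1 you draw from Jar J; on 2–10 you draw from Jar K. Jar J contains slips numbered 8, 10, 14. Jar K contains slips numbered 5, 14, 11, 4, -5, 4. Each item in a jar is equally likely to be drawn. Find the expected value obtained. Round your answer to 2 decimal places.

6.02

E[X | Jar J] = (8 + 10 + 14)/3 = 32/3
E[X | Jar K] = (5 + 14 + 11 + 4 − 5 + 4)/6 = 11/2
E[X] = (1/10)·32/3 + (9/10)·11/2 = 361/60 ≈ 6.02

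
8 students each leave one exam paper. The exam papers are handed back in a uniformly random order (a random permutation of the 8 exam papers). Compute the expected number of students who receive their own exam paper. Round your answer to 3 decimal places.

1.000

Let Xᵢ = 1 if person i gets their own exam paper. For each i, P(Xᵢ=1) = 1/8.
By linearity of expectation, E[X₁+…+X_8] = 8·(1/8) = 1.
≈ 1.000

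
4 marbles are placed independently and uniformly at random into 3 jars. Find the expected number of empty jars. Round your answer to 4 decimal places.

Let Xⱼ=1 if jar j is empty. P(Xⱼ=1) = ((3-1)/3)^4 = 16/81.
By linearity, E[#empty] = 3·16/81 = 16/27.
≈ 0.5926

0.5926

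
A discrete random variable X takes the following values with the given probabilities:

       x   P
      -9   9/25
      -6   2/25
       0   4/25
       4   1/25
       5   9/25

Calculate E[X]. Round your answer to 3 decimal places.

-1.760

E[X] = (9/25)·(-9) + (2/25)·(-6) + (4/25)·0 + (1/25)·4 + (9/25)·5
     = -44/25 ≈ -1.760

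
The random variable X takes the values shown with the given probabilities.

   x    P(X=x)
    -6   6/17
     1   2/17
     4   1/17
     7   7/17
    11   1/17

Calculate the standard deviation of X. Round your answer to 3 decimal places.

6.160

E[X] = 30/17, E[X²] = 698/17
Var(X) = E[X²] − (E[X])² = 698/17 − 900/289 = 10966/289
SD(X) = √(10966/289) ≈ 6.160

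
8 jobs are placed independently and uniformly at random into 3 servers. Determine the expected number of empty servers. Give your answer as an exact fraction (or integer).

256/2187

Let Xⱼ=1 if server j is empty. P(Xⱼ=1) = ((3-1)/3)^8 = 256/6561.
By linearity, E[#empty] = 3·256/6561 = 256/2187.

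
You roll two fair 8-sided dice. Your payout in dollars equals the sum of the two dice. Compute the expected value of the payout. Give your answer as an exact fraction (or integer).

$9

Distribution of the sum of the two dice: 2 w.p. 1/64, 3 w.p. 1/32, 4 w.p. 3/64, 5 w.p. 1/16, 6 w.p. 5/64, 7 w.p. 3/32, …
E[payout] = (1/64)·2 + (1/32)·3 + (3/64)·4 + (1/16)·5 + (5/64)·6 + (3/32)·7 + (7/64)·8 + (1/8)·9 + (7/64)·10 + (3/32)·11 + (5/64)·12 + (1/16)·13 + (3/64)·14 + (1/32)·15 + (1/64)·16 = 9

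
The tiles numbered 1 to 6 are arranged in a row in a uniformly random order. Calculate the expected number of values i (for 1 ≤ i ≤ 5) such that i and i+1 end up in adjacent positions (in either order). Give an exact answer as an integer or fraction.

For each i ∈ {1,…,5}, let Xᵢ = 1 if i and i+1 are adjacent. P(Xᵢ=1) = 2·(6−1)!/6! = 2/6.
By linearity, E[ΣXᵢ] = (5)·(2/6) = 5/3.

5/3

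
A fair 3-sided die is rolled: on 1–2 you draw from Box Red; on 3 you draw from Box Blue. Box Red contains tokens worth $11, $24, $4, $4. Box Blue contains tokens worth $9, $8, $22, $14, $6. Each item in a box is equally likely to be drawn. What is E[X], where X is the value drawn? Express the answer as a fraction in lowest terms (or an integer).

111/10 dollars

E[X | Box Red] = (11 + 24 + 4 + 4)/4 = 43/4
E[X | Box Blue] = (9 + 8 + 22 + 14 + 6)/5 = 59/5
E[X] = (2/3)·43/4 + (1/3)·59/5 = 111/10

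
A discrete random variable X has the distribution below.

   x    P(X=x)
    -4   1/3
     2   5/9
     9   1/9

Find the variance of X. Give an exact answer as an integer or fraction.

1292/81

E[X] = (1/3)·(-4) + (5/9)·2 + (1/9)·9 = 7/9
E[X²] = (1/3)·16 + (5/9)·4 + (1/9)·81 = 149/9
Var(X) = 149/9 − (7/9)² = 1292/81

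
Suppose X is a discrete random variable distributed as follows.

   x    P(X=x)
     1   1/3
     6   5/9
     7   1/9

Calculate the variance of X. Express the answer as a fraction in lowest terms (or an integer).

488/81

E[X] = (1/3)·1 + (5/9)·6 + (1/9)·7 = 40/9
E[X²] = (1/3)·1 + (5/9)·36 + (1/9)·49 = 232/9
Var(X) = 232/9 − (40/9)² = 488/81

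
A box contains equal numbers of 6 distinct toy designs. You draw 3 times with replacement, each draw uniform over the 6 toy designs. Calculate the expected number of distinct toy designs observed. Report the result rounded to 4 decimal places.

2.5278

Let Xⱼ=1 if type j appears at least once. P(Xⱼ=1) = 1 − ((6−1)/6)^3 = 91/216.
E[#distinct] = 6·91/216 = 91/36.
≈ 2.5278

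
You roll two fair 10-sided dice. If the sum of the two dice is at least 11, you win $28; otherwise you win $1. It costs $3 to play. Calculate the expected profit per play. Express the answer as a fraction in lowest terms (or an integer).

257/20 dollars

E[payout] = (9/20)·1 + (11/20)·28 = 317/20
Expected profit = 317/20 − 3 = 257/20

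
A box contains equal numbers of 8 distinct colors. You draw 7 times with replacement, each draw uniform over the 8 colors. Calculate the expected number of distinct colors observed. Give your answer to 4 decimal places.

4.8584

Let Xⱼ=1 if type j appears at least once. P(Xⱼ=1) = 1 − ((8−1)/8)^7 = 1273609/2097152.
E[#distinct] = 8·1273609/2097152 = 1273609/262144.
≈ 4.8584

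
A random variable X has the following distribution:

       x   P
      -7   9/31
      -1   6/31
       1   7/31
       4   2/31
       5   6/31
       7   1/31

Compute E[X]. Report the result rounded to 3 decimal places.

E[X] = (9/31)·(-7) + (6/31)·(-1) + (7/31)·1 + (2/31)·4 + (6/31)·5 + (1/31)·7
     = -17/31 ≈ -0.548

-0.548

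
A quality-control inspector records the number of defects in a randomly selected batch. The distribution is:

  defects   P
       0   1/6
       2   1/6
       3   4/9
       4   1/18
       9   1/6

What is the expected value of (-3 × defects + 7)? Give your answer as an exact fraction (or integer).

-19/6

E[-3x+7] = (1/6)·7 + (1/6)·1 + (4/9)·(-2) + (1/18)·(-5) + (1/6)·(-20)
     = -19/6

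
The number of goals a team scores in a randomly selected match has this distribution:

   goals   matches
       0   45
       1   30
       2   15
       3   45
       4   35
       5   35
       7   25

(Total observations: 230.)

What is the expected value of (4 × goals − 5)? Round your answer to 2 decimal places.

6.91

Total = 230, so P(goals=0) = 45/230, etc.
E[4x-5] = (9/46)·(-5) + (3/23)·(-1) + (3/46)·3 + (9/46)·7 + (7/46)·11 + (7/46)·15 + (5/46)·23
     = 159/23 ≈ 6.91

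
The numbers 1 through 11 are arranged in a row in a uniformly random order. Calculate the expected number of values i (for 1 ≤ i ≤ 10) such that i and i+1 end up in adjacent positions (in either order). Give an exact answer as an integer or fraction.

For each i ∈ {1,…,10}, let Xᵢ = 1 if i and i+1 are adjacent. P(Xᵢ=1) = 2·(11−1)!/11! = 2/11.
By linearity, E[ΣXᵢ] = (10)·(2/11) = 20/11.

20/11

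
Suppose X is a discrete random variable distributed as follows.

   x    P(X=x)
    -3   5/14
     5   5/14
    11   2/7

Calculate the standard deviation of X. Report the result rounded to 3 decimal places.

5.642

E[X] = 27/7, E[X²] = 327/7
Var(X) = E[X²] − (E[X])² = 327/7 − 729/49 = 1560/49
SD(X) = √(1560/49) ≈ 5.642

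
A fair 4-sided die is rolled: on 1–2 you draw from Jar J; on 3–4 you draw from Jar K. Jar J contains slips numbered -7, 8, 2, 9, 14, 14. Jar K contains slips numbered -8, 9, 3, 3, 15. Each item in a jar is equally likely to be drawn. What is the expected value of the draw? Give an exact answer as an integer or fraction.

83/15

E[X | Jar J] = (-7 + 8 + 2 + 9 + 14 + 14)/6 = 20/3
E[X | Jar K] = (-8 + 9 + 3 + 3 + 15)/5 = 22/5
E[X] = (1/2)·20/3 + (1/2)·22/5 = 83/15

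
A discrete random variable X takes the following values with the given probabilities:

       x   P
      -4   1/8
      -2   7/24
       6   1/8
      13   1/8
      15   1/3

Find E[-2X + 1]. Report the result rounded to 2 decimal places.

-11.58

E[-2x+1] = (1/8)·9 + (7/24)·5 + (1/8)·(-11) + (1/8)·(-25) + (1/3)·(-29)
     = -139/12 ≈ -11.58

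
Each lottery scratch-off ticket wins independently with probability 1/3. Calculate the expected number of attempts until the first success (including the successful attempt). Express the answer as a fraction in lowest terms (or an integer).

3

For a geometric distribution, E[trials] = 1/p = 1/(1/3) = 3.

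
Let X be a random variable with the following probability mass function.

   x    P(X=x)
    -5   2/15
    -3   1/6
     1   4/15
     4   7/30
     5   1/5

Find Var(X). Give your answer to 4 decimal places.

E[X] = (2/15)·(-5) + (1/6)·(-3) + (4/15)·1 + (7/30)·4 + (1/5)·5 = 31/30
E[X²] = (2/15)·25 + (1/6)·9 + (4/15)·1 + (7/30)·16 + (1/5)·25 = 83/6
Var(X) = 83/6 − (31/30)² = 11489/900 ≈ 12.7656

12.7656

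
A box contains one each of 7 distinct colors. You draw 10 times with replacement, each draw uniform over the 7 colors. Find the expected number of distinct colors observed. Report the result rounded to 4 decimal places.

Let Xⱼ=1 if type j appears at least once. P(Xⱼ=1) = 1 − ((7−1)/7)^10 = 222009073/282475249.
E[#distinct] = 7·222009073/282475249 = 222009073/40353607.
≈ 5.5016

5.5016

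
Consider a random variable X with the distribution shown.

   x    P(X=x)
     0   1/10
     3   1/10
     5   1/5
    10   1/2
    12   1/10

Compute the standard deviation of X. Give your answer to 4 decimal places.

E[X] = 15/2, E[X²] = 703/10
Var(X) = E[X²] − (E[X])² = 703/10 − 225/4 = 281/20
SD(X) = √(281/20) ≈ 3.7483

3.7483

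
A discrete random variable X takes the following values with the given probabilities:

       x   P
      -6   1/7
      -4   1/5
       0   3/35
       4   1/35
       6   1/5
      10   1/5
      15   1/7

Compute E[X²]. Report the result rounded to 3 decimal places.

E[X²] = (1/7)·36 + (1/5)·16 + (3/35)·0 + (1/35)·16 + (1/5)·36 + (1/5)·100 + (1/7)·225
     = 477/7 ≈ 68.143

68.143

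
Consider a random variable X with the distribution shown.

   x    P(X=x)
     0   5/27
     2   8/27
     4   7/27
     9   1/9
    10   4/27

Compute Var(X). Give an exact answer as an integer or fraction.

992/81

E[X] = (5/27)·0 + (8/27)·2 + (7/27)·4 + (1/9)·9 + (4/27)·10 = 37/9
E[X²] = (5/27)·0 + (8/27)·4 + (7/27)·16 + (1/9)·81 + (4/27)·100 = 787/27
Var(X) = 787/27 − (37/9)² = 992/81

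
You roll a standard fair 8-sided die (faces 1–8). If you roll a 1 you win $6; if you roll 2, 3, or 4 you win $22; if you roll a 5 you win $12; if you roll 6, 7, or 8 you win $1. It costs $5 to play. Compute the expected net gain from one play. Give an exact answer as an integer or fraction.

47/8 dollars

E[payout] = (3/8)·1 + (1/8)·6 + (1/8)·12 + (3/8)·22 = 87/8
Expected profit = 87/8 − 5 = 47/8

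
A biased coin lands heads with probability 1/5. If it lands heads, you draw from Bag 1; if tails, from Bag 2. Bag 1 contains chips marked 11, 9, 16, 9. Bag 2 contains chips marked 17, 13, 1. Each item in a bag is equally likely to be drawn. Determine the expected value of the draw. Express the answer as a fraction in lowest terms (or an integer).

E[X | Bag 1] = (11 + 9 + 16 + 9)/4 = 45/4
E[X | Bag 2] = (17 + 13 + 1)/3 = 31/3
E[X] = (1/5)·45/4 + (4/5)·31/3 = 631/60

631/60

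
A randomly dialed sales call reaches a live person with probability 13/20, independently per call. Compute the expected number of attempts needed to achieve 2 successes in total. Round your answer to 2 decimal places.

3.08

By linearity (sum of 2 independent geometric waits), E[trials] = 2/p = 2/(13/20) = 40/13.
≈ 3.08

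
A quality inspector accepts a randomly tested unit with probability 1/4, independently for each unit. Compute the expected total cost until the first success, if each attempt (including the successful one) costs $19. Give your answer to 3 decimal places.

E[#attempts] = 1/p = 4; E[cost] = 19·4 = 76.
≈ 76.000

$76.000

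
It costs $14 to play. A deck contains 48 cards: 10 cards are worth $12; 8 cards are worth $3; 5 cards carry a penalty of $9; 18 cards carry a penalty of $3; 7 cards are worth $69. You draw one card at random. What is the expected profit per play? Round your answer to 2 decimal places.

-$3.00

E[payout] = (10/48)·12 + (8/48)·3 + (5/48)·(-9) + (18/48)·(-3) + (7/48)·69 = 11
Expected profit = 11 − 14 = -3 ≈ -$3.00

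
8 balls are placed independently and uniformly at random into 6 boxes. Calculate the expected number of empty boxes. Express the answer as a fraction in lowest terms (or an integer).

Let Xⱼ=1 if box j is empty. P(Xⱼ=1) = ((6-1)/6)^8 = 390625/1679616.
By linearity, E[#empty] = 6·390625/1679616 = 390625/279936.

390625/279936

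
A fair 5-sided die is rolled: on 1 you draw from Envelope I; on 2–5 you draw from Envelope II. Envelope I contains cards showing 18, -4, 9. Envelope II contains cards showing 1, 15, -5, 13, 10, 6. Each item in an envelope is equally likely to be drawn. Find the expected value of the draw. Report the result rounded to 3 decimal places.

6.867

E[X | Envelope I] = (18 − 4 + 9)/3 = 23/3
E[X | Envelope II] = (1 + 15 − 5 + 13 + 10 + 6)/6 = 20/3
E[X] = (1/5)·23/3 + (4/5)·20/3 = 103/15 ≈ 6.867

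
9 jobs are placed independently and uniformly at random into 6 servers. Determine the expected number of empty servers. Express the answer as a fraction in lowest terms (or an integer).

1953125/1679616

Let Xⱼ=1 if server j is empty. P(Xⱼ=1) = ((6-1)/6)^9 = 1953125/10077696.
By linearity, E[#empty] = 6·1953125/10077696 = 1953125/1679616.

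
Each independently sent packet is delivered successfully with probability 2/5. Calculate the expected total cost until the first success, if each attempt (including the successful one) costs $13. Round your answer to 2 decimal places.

$32.50

E[#attempts] = 1/p = 5/2; E[cost] = 13·5/2 = 65/2.
≈ 32.50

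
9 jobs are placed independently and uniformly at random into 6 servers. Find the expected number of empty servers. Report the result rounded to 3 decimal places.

1.163

Let Xⱼ=1 if server j is empty. P(Xⱼ=1) = ((6-1)/6)^9 = 1953125/10077696.
By linearity, E[#empty] = 6·1953125/10077696 = 1953125/1679616.
≈ 1.163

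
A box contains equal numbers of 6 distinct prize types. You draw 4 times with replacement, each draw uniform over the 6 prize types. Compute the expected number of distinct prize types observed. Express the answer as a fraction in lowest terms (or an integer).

Let Xⱼ=1 if type j appears at least once. P(Xⱼ=1) = 1 − ((6−1)/6)^4 = 671/1296.
E[#distinct] = 6·671/1296 = 671/216.

671/216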